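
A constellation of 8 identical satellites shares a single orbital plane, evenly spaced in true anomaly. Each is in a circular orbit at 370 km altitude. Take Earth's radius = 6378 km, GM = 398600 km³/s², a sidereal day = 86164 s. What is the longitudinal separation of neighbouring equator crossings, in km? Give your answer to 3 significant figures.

Semi-major axis a = 6378 + 370 = 6748 km. Period T = 2π√(a³/μ) = 2π√(6748³/398600) = 5516.6 s = 91.94 min.
Single-satellite node shift = (5516.6/86164) × 360° = 23.05°.
With 8 satellites evenly phased, successive equator crossings are 23.05/8 = 2.881° apart.
That is 2.881 × 111.3 = 321 km at the equator.

321 km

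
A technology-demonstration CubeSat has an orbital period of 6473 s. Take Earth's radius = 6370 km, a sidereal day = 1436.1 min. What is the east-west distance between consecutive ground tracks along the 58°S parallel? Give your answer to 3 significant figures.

Node shift per orbit = (6473.0/86166) × 360° = 27.04°.
Equatorial spacing = 27.04 × 111.2 km/° = 3007 km.
At 58° latitude, spacing = 3007 × cos(58°) = 1593 km.

1590 km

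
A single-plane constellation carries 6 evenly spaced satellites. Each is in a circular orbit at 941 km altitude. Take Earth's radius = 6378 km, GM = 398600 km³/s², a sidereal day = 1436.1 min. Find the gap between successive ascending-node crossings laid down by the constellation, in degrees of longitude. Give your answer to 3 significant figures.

Semi-major axis a = 6378 + 941 = 7319 km. Period T = 2π√(a³/μ) = 2π√(7319³/398600) = 6231.4 s = 103.86 min.
Single-satellite node shift = (6231.4/86166) × 360° = 26.03°.
With 6 satellites evenly phased, successive equator crossings are 26.03/6 = 4.339° apart.

4.34°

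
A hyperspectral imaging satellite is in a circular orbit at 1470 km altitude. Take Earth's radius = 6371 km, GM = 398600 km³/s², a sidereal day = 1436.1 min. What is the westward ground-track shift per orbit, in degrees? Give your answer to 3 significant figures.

28.9°

Semi-major axis a = 6371 + 1470 = 7841 km. Period T = 2π√(a³/μ) = 2π√(7841³/398600) = 6909.8 s = 115.16 min.
During one orbit Earth rotates (6909.8 / 86166) × 360° = 28.87°.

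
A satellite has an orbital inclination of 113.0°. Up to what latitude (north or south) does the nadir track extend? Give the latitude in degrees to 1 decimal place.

Retrograde orbit: the ground track reaches ±(180° − i) = ±(180 − 113.0) = ±67.0°.

67.0°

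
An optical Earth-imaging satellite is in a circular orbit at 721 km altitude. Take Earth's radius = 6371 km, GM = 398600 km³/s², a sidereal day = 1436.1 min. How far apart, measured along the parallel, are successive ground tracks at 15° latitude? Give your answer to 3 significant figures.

Semi-major axis a = 6371 + 721 = 7092 km. Period T = 2π√(a³/μ) = 2π√(7092³/398600) = 5943.8 s = 99.06 min.
Node shift per orbit = (5943.8/86166) × 360° = 24.83°.
Equatorial spacing = 24.83 × 111.2 km/° = 2761 km.
At 15° latitude, spacing = 2761 × cos(15°) = 2667 km.

2670 km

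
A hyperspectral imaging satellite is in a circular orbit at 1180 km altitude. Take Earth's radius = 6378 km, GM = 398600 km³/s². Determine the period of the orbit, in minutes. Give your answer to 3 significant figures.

109 min

Semi-major axis a = 6378 + 1180 = 7558 km. Period T = 2π√(a³/μ) = 2π√(7558³/398600) = 6539.2 s = 108.99 min.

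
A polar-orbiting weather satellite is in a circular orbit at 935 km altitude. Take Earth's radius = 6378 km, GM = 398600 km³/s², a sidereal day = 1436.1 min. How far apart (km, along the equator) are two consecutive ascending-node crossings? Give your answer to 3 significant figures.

Semi-major axis a = 6378 + 935 = 7313 km. Period T = 2π√(a³/μ) = 2π√(7313³/398600) = 6223.8 s = 103.73 min.
During one orbit Earth rotates (6223.8 / 86166) × 360° = 26.00°.
At the equator that is 26.00° × (2π·6378/360) km/° = 26.00 × 111.3 = 2895 km.

2890 km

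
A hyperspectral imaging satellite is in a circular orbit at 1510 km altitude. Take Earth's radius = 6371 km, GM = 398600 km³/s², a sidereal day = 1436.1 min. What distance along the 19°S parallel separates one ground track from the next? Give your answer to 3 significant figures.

3060 km

Semi-major axis a = 6371 + 1510 = 7881 km. Period T = 2π√(a³/μ) = 2π√(7881³/398600) = 6962.8 s = 116.05 min.
Node shift per orbit = (6962.8/86166) × 360° = 29.09°.
Equatorial spacing = 29.09 × 111.2 km/° = 3235 km.
At 19° latitude, spacing = 3235 × cos(19°) = 3058 km.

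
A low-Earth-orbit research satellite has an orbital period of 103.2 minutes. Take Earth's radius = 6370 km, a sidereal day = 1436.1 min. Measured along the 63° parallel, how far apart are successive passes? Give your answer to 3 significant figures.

T = 103.2 min = 6192.0 s.
Node shift per orbit = (6192.0/86166) × 360° = 25.87°.
Equatorial spacing = 25.87 × 111.2 km/° = 2876 km.
At 63° latitude, spacing = 2876 × cos(63°) = 1306 km.

1310 km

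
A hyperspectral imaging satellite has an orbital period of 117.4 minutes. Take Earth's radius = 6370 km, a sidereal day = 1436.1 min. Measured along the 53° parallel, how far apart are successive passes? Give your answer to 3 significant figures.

1970 km

T = 117.4 min = 7044.0 s.
Node shift per orbit = (7044.0/86166) × 360° = 29.43°.
Equatorial spacing = 29.43 × 111.2 km/° = 3272 km.
At 53° latitude, spacing = 3272 × cos(53°) = 1969 km.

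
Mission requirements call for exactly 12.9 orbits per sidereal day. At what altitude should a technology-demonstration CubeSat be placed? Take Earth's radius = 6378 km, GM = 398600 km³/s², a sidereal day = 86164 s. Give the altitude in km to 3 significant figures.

1290 km

Required period T = 86164 / 12.9 = 6679.4 s.
From T = 2π√(a³/μ): a = (μ T²/4π²)^(1/3) = (398600 × 6679.4² / 4π²)^(1/3) = 7666 km.
Altitude h = a − R = 7666 − 6378 = 1288 km.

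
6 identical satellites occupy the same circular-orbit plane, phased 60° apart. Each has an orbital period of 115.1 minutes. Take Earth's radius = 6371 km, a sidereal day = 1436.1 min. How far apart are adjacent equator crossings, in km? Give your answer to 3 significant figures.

535 km

T = 115.1 min = 6906.0 s.
Single-satellite node shift = (6906.0/86166) × 360° = 28.85°.
With 6 satellites evenly phased, successive equator crossings are 28.85/6 = 4.809° apart.
That is 4.809 × 111.2 = 535 km at the equator.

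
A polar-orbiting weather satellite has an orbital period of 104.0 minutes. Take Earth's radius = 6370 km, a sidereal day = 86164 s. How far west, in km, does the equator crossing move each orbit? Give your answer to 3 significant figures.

T = 104.0 min = 6240.0 s.
During one orbit Earth rotates (6240.0 / 86164) × 360° = 26.07°.
At the equator that is 26.07° × (2π·6370/360) km/° = 26.07 × 111.2 = 2899 km.

2900 km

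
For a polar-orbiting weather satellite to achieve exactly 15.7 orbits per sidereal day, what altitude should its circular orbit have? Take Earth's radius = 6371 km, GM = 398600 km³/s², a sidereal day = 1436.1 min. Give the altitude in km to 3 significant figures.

Required period T = 86166 / 15.7 = 5488.3 s.
From T = 2π√(a³/μ): a = (μ T²/4π²)^(1/3) = (398600 × 5488.3² / 4π²)^(1/3) = 6725 km.
Altitude h = a − R = 6725 − 6371 = 354 km.

354 km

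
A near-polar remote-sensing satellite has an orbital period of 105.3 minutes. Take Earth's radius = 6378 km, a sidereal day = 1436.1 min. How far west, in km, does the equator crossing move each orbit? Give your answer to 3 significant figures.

T = 105.3 min = 6318.0 s.
During one orbit Earth rotates (6318.0 / 86166) × 360° = 26.40°.
At the equator that is 26.40° × (2π·6378/360) km/° = 26.40 × 111.3 = 2938 km.

2940 km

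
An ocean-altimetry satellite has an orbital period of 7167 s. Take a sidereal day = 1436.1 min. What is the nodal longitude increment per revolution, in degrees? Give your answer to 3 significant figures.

During one orbit Earth rotates (7167.0 / 86166) × 360° = 29.94°.

29.9°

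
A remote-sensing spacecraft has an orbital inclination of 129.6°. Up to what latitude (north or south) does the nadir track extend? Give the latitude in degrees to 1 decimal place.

Retrograde orbit: the ground track reaches ±(180° − i) = ±(180 − 129.6) = ±50.4°.

50.4°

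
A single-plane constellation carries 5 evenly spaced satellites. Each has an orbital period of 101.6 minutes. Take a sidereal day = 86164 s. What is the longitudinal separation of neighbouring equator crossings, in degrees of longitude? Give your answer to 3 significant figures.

T = 101.6 min = 6096.0 s.
Single-satellite node shift = (6096.0/86164) × 360° = 25.47°.
With 5 satellites evenly phased, successive equator crossings are 25.47/5 = 5.094° apart.

5.09°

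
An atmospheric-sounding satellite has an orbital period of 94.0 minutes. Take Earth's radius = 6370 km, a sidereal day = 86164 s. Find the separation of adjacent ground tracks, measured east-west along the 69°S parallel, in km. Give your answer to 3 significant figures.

939 km

T = 94.0 min = 5640.0 s.
Node shift per orbit = (5640.0/86164) × 360° = 23.56°.
Equatorial spacing = 23.56 × 111.2 km/° = 2620 km.
At 69° latitude, spacing = 2620 × cos(69°) = 939 km.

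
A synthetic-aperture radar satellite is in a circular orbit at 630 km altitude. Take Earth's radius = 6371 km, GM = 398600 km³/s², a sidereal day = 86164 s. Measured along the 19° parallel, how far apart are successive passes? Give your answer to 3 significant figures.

Semi-major axis a = 6371 + 630 = 7001 km. Period T = 2π√(a³/μ) = 2π√(7001³/398600) = 5829.8 s = 97.16 min.
Node shift per orbit = (5829.8/86164) × 360° = 24.36°.
Equatorial spacing = 24.36 × 111.2 km/° = 2708 km.
At 19° latitude, spacing = 2708 × cos(19°) = 2561 km.

2560 km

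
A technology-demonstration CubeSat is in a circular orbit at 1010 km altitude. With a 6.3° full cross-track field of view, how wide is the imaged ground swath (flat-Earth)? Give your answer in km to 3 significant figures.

Half-angle = 6.3°/2 = 3.15°.
Swath width ≈ 2h·tan(θ/2) = 2 × 1010 × tan(3.15°) = 111.2 km.

111 km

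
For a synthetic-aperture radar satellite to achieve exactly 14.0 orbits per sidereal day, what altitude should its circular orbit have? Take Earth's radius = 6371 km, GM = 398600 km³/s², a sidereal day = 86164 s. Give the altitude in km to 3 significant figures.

Required period T = 86164 / 14.0 = 6154.6 s.
From T = 2π√(a³/μ): a = (μ T²/4π²)^(1/3) = (398600 × 6154.6² / 4π²)^(1/3) = 7259 km.
Altitude h = a − R = 7259 − 6371 = 888 km.

888 km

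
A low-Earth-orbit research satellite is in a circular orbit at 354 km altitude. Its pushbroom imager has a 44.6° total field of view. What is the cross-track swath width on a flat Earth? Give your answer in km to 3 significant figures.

290 km

Half-angle = 44.6°/2 = 22.3°.
Swath width ≈ 2h·tan(θ/2) = 2 × 354 × tan(22.3°) = 290.4 km.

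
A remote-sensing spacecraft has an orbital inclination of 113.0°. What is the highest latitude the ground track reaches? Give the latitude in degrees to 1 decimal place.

Retrograde orbit: the ground track reaches ±(180° − i) = ±(180 − 113.0) = ±67.0°.

67.0°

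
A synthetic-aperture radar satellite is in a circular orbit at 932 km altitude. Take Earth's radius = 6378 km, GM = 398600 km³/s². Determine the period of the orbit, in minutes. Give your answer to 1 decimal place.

103.7 min

Semi-major axis a = 6378 + 932 = 7310 km. Period T = 2π√(a³/μ) = 2π√(7310³/398600) = 6220.0 s = 103.67 min.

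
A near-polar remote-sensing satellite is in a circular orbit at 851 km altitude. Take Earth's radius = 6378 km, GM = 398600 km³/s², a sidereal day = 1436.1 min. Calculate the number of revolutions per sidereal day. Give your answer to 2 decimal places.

Semi-major axis a = 6378 + 851 = 7229 km. Period T = 2π√(a³/μ) = 2π√(7229³/398600) = 6116.9 s = 101.95 min.
Orbits per sidereal day = 86166 / 6116.9 = 14.087.

14.09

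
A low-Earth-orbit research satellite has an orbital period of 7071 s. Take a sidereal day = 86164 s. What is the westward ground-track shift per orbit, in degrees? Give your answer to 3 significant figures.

During one orbit Earth rotates (7071.0 / 86164) × 360° = 29.54°.

29.5°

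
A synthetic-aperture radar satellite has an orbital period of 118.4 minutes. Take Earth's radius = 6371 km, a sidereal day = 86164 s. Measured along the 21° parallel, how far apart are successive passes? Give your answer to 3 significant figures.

3080 km

T = 118.4 min = 7104.0 s.
Node shift per orbit = (7104.0/86164) × 360° = 29.68°.
Equatorial spacing = 29.68 × 111.2 km/° = 3300 km.
At 21° latitude, spacing = 3300 × cos(21°) = 3081 km.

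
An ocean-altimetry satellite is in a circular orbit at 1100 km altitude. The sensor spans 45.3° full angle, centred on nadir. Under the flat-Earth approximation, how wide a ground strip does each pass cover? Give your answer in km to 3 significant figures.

918 km

Half-angle = 45.3°/2 = 22.65°.
Swath width ≈ 2h·tan(θ/2) = 2 × 1100 × tan(22.65°) = 918.0 km.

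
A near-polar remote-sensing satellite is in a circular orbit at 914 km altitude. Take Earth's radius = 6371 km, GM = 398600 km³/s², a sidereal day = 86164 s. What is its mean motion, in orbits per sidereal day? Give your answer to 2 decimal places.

13.92

Semi-major axis a = 6371 + 914 = 7285 km. Period T = 2π√(a³/μ) = 2π√(7285³/398600) = 6188.1 s = 103.13 min.
Orbits per sidereal day = 86164 / 6188.1 = 13.924.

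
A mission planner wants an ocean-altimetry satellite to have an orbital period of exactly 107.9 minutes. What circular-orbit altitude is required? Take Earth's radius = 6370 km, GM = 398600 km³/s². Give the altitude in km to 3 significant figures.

1140 km

T = 107.9 min = 6474.0 s.
From T = 2π√(a³/μ): a = (μ T²/4π²)^(1/3) = (398600 × 6474.0² / 4π²)^(1/3) = 7508 km.
Altitude h = a − R = 7508 − 6370 = 1138 km.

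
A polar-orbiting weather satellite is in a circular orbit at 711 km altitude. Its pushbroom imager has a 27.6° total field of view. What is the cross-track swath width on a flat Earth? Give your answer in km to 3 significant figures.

349 km

Half-angle = 27.6°/2 = 13.8°.
Swath width ≈ 2h·tan(θ/2) = 2 × 711 × tan(13.8°) = 349.3 km.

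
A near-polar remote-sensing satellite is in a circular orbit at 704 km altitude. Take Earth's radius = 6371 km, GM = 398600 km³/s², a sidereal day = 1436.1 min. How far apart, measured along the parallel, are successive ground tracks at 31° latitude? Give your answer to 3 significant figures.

Semi-major axis a = 6371 + 704 = 7075 km. Period T = 2π√(a³/μ) = 2π√(7075³/398600) = 5922.4 s = 98.71 min.
Node shift per orbit = (5922.4/86166) × 360° = 24.74°.
Equatorial spacing = 24.74 × 111.2 km/° = 2751 km.
At 31° latitude, spacing = 2751 × cos(31°) = 2358 km.

2360 km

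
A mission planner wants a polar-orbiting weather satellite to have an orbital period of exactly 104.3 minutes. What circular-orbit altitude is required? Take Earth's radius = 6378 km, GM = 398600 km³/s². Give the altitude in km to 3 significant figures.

T = 104.3 min = 6258.0 s.
From T = 2π√(a³/μ): a = (μ T²/4π²)^(1/3) = (398600 × 6258.0² / 4π²)^(1/3) = 7340 km.
Altitude h = a − R = 7340 − 6378 = 962 km.

962 km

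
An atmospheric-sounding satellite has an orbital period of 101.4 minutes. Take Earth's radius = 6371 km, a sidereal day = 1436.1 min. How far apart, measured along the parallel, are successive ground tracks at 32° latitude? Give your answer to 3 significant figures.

2400 km

T = 101.4 min = 6084.0 s.
Node shift per orbit = (6084.0/86166) × 360° = 25.42°.
Equatorial spacing = 25.42 × 111.2 km/° = 2826 km.
At 32° latitude, spacing = 2826 × cos(32°) = 2397 km.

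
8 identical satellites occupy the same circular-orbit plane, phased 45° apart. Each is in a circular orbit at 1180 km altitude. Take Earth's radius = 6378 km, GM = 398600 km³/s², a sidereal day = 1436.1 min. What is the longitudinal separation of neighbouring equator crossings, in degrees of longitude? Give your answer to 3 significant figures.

Semi-major axis a = 6378 + 1180 = 7558 km. Period T = 2π√(a³/μ) = 2π√(7558³/398600) = 6539.2 s = 108.99 min.
Single-satellite node shift = (6539.2/86166) × 360° = 27.32°.
With 8 satellites evenly phased, successive equator crossings are 27.32/8 = 3.415° apart.

3.42°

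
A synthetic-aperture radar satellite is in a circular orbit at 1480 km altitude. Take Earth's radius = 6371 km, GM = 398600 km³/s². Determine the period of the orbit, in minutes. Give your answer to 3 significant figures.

115 min

Semi-major axis a = 6371 + 1480 = 7851 km. Period T = 2π√(a³/μ) = 2π√(7851³/398600) = 6923.1 s = 115.38 min.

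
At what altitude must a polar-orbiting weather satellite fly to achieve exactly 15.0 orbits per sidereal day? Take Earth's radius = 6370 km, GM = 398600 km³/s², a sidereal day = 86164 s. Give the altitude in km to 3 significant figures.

Required period T = 86164 / 15.0 = 5744.3 s.
From T = 2π√(a³/μ): a = (μ T²/4π²)^(1/3) = (398600 × 5744.3² / 4π²)^(1/3) = 6932 km.
Altitude h = a − R = 6932 − 6370 = 562 km.

562 km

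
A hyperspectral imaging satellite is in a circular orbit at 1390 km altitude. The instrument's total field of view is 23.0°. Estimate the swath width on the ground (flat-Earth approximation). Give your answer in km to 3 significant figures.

Half-angle = 23.0°/2 = 11.5°.
Swath width ≈ 2h·tan(θ/2) = 2 × 1390 × tan(11.5°) = 565.6 km.

566 km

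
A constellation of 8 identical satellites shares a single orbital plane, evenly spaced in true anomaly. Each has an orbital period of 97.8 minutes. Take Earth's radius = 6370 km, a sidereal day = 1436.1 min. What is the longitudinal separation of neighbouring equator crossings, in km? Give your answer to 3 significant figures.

341 km

T = 97.8 min = 5868.0 s.
Single-satellite node shift = (5868.0/86166) × 360° = 24.52°.
With 8 satellites evenly phased, successive equator crossings are 24.52/8 = 3.065° apart.
That is 3.065 × 111.2 = 341 km at the equator.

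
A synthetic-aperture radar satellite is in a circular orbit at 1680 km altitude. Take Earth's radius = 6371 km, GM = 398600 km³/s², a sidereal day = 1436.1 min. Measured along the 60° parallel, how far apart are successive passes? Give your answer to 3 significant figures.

Semi-major axis a = 6371 + 1680 = 8051 km. Period T = 2π√(a³/μ) = 2π√(8051³/398600) = 7189.3 s = 119.82 min.
Node shift per orbit = (7189.3/86166) × 360° = 30.04°.
Equatorial spacing = 30.04 × 111.2 km/° = 3340 km.
At 60° latitude, spacing = 3340 × cos(60°) = 1670 km.

1670 km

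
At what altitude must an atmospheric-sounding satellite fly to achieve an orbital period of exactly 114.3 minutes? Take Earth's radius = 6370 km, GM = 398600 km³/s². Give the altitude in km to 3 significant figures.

T = 114.3 min = 6858.0 s.
From T = 2π√(a³/μ): a = (μ T²/4π²)^(1/3) = (398600 × 6858.0² / 4π²)^(1/3) = 7802 km.
Altitude h = a − R = 7802 − 6370 = 1432 km.

1430 km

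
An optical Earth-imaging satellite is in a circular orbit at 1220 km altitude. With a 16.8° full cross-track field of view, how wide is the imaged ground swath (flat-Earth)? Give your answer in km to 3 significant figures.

Half-angle = 16.8°/2 = 8.4°.
Swath width ≈ 2h·tan(θ/2) = 2 × 1220 × tan(8.4°) = 360.3 km.

360 km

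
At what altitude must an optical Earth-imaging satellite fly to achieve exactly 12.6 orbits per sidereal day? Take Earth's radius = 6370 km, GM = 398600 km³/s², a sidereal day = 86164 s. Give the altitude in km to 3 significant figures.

Required period T = 86164 / 12.6 = 6838.4 s.
From T = 2π√(a³/μ): a = (μ T²/4π²)^(1/3) = (398600 × 6838.4² / 4π²)^(1/3) = 7787 km.
Altitude h = a − R = 7787 − 6370 = 1417 km.

1420 km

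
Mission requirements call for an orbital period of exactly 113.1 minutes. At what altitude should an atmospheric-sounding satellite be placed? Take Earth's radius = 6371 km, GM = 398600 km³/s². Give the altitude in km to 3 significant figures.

1380 km

T = 113.1 min = 6786.0 s.
From T = 2π√(a³/μ): a = (μ T²/4π²)^(1/3) = (398600 × 6786.0² / 4π²)^(1/3) = 7747 km.
Altitude h = a − R = 7747 − 6371 = 1376 km.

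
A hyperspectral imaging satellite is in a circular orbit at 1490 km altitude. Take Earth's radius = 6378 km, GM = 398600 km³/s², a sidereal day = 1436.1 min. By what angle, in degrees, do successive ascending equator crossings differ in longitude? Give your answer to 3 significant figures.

29.0°

Semi-major axis a = 6378 + 1490 = 7868 km. Period T = 2π√(a³/μ) = 2π√(7868³/398600) = 6945.6 s = 115.76 min.
During one orbit Earth rotates (6945.6 / 86166) × 360° = 29.02°.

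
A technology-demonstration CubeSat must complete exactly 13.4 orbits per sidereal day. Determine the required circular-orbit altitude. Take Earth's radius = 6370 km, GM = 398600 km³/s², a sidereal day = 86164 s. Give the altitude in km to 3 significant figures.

1100 km

Required period T = 86164 / 13.4 = 6430.1 s.
From T = 2π√(a³/μ): a = (μ T²/4π²)^(1/3) = (398600 × 6430.1² / 4π²)^(1/3) = 7474 km.
Altitude h = a − R = 7474 − 6370 = 1104 km.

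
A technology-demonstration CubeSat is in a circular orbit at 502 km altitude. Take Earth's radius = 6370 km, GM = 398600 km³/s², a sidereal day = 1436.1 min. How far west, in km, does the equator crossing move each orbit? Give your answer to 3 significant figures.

2630 km

Semi-major axis a = 6370 + 502 = 6872 km. Period T = 2π√(a³/μ) = 2π√(6872³/398600) = 5669.4 s = 94.49 min.
During one orbit Earth rotates (5669.4 / 86166) × 360° = 23.69°.
At the equator that is 23.69° × (2π·6370/360) km/° = 23.69 × 111.2 = 2633 km.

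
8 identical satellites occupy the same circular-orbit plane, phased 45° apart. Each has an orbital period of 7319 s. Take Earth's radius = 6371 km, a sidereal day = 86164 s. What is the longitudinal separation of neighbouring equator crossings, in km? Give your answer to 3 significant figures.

Single-satellite node shift = (7319.0/86164) × 360° = 30.58°.
With 8 satellites evenly phased, successive equator crossings are 30.58/8 = 3.822° apart.
That is 3.822 × 111.2 = 425 km at the equator.

425 km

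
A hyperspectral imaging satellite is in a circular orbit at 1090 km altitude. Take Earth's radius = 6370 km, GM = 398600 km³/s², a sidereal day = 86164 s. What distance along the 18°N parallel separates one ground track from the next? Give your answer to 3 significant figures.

Semi-major axis a = 6370 + 1090 = 7460 km. Period T = 2π√(a³/μ) = 2π√(7460³/398600) = 6412.4 s = 106.87 min.
Node shift per orbit = (6412.4/86164) × 360° = 26.79°.
Equatorial spacing = 26.79 × 111.2 km/° = 2979 km.
At 18° latitude, spacing = 2979 × cos(18°) = 2833 km.

2830 km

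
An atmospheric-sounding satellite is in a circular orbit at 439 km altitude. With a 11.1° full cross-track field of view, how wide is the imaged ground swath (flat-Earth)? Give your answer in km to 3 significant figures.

85.3 km

Half-angle = 11.1°/2 = 5.55°.
Swath width ≈ 2h·tan(θ/2) = 2 × 439 × tan(5.55°) = 85.3 km.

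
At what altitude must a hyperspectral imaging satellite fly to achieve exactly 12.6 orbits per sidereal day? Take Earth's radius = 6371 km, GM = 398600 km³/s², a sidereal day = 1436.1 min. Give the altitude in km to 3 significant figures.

1420 km

Required period T = 86166 / 12.6 = 6838.6 s.
From T = 2π√(a³/μ): a = (μ T²/4π²)^(1/3) = (398600 × 6838.6² / 4π²)^(1/3) = 7787 km.
Altitude h = a − R = 7787 − 6371 = 1416 km.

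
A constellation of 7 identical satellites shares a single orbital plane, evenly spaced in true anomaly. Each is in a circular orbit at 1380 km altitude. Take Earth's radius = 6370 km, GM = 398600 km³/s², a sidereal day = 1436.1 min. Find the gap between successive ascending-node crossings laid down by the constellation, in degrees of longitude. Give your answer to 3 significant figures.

4.05°

Semi-major axis a = 6370 + 1380 = 7750 km. Period T = 2π√(a³/μ) = 2π√(7750³/398600) = 6789.9 s = 113.17 min.
Single-satellite node shift = (6789.9/86166) × 360° = 28.37°.
With 7 satellites evenly phased, successive equator crossings are 28.37/7 = 4.053° apart.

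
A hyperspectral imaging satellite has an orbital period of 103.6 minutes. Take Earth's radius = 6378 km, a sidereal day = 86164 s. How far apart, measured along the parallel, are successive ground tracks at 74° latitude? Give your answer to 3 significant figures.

T = 103.6 min = 6216.0 s.
Node shift per orbit = (6216.0/86164) × 360° = 25.97°.
Equatorial spacing = 25.97 × 111.3 km/° = 2891 km.
At 74° latitude, spacing = 2891 × cos(74°) = 797 km.

797 km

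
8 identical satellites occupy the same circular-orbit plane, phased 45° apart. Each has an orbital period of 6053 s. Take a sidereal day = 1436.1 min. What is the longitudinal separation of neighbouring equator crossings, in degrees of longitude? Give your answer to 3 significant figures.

3.16°

Single-satellite node shift = (6053.0/86166) × 360° = 25.29°.
With 8 satellites evenly phased, successive equator crossings are 25.29/8 = 3.161° apart.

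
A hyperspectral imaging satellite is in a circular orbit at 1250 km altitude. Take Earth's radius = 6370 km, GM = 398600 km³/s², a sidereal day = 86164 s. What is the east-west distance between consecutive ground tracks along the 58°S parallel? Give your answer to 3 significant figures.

Semi-major axis a = 6370 + 1250 = 7620 km. Period T = 2π√(a³/μ) = 2π√(7620³/398600) = 6619.8 s = 110.33 min.
Node shift per orbit = (6619.8/86164) × 360° = 27.66°.
Equatorial spacing = 27.66 × 111.2 km/° = 3075 km.
At 58° latitude, spacing = 3075 × cos(58°) = 1629 km.

1630 km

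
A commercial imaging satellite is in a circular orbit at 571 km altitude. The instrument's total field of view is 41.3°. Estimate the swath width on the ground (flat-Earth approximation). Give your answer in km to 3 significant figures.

430 km

Half-angle = 41.3°/2 = 20.65°.
Swath width ≈ 2h·tan(θ/2) = 2 × 571 × tan(20.65°) = 430.4 km.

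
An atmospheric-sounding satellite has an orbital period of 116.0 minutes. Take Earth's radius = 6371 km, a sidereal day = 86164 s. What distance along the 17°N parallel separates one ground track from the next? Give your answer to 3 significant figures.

T = 116.0 min = 6960.0 s.
Node shift per orbit = (6960.0/86164) × 360° = 29.08°.
Equatorial spacing = 29.08 × 111.2 km/° = 3233 km.
At 17° latitude, spacing = 3233 × cos(17°) = 3092 km.

3090 km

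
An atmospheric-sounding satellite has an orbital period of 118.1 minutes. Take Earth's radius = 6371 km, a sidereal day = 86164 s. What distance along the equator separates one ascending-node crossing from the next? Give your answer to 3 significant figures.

3290 km

T = 118.1 min = 7086.0 s.
During one orbit Earth rotates (7086.0 / 86164) × 360° = 29.61°.
At the equator that is 29.61° × (2π·6371/360) km/° = 29.61 × 111.2 = 3292 km.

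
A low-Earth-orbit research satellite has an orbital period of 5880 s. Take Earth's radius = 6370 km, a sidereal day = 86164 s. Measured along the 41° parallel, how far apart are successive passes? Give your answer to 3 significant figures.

Node shift per orbit = (5880.0/86164) × 360° = 24.57°.
Equatorial spacing = 24.57 × 111.2 km/° = 2731 km.
At 41° latitude, spacing = 2731 × cos(41°) = 2061 km.

2060 km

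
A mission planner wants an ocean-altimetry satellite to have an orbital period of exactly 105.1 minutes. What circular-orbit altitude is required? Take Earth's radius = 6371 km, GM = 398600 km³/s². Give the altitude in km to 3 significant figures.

1010 km

T = 105.1 min = 6306.0 s.
From T = 2π√(a³/μ): a = (μ T²/4π²)^(1/3) = (398600 × 6306.0² / 4π²)^(1/3) = 7377 km.
Altitude h = a − R = 7377 − 6371 = 1006 km.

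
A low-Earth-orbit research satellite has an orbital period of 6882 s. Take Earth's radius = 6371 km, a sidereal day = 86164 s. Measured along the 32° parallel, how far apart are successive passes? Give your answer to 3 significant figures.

Node shift per orbit = (6882.0/86164) × 360° = 28.75°.
Equatorial spacing = 28.75 × 111.2 km/° = 3197 km.
At 32° latitude, spacing = 3197 × cos(32°) = 2711 km.

2710 km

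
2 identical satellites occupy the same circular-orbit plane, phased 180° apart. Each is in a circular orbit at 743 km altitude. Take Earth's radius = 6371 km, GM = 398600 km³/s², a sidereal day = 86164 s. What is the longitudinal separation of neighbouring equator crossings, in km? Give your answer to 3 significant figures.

Semi-major axis a = 6371 + 743 = 7114 km. Period T = 2π√(a³/μ) = 2π√(7114³/398600) = 5971.5 s = 99.52 min.
Single-satellite node shift = (5971.5/86164) × 360° = 24.95°.
With 2 satellites evenly phased, successive equator crossings are 24.95/2 = 12.475° apart.
That is 12.475 × 111.2 = 1387 km at the equator.

1390 km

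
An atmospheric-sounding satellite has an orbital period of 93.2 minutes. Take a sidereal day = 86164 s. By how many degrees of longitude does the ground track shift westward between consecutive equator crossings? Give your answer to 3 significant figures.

23.4°

T = 93.2 min = 5592.0 s.
During one orbit Earth rotates (5592.0 / 86164) × 360° = 23.36°.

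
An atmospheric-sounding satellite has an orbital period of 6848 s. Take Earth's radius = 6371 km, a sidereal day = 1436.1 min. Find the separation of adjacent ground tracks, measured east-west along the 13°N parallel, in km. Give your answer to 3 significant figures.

3100 km

Node shift per orbit = (6848.0/86166) × 360° = 28.61°.
Equatorial spacing = 28.61 × 111.2 km/° = 3181 km.
At 13° latitude, spacing = 3181 × cos(13°) = 3100 km.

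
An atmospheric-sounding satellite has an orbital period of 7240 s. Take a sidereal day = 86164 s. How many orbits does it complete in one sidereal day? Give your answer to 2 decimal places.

11.90

Orbits per sidereal day = 86164 / 7240.0 = 11.901.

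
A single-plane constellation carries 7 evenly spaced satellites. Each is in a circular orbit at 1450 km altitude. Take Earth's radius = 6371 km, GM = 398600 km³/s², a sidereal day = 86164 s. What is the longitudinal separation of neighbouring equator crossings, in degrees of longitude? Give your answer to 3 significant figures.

Semi-major axis a = 6371 + 1450 = 7821 km. Period T = 2π√(a³/μ) = 2π√(7821³/398600) = 6883.4 s = 114.72 min.
Single-satellite node shift = (6883.4/86164) × 360° = 28.76°.
With 7 satellites evenly phased, successive equator crossings are 28.76/7 = 4.108° apart.

4.11°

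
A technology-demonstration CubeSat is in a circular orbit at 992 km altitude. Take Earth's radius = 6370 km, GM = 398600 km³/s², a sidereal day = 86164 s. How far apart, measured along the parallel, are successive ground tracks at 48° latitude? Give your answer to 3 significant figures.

1950 km

Semi-major axis a = 6370 + 992 = 7362 km. Period T = 2π√(a³/μ) = 2π√(7362³/398600) = 6286.4 s = 104.77 min.
Node shift per orbit = (6286.4/86164) × 360° = 26.27°.
Equatorial spacing = 26.27 × 111.2 km/° = 2920 km.
At 48° latitude, spacing = 2920 × cos(48°) = 1954 km.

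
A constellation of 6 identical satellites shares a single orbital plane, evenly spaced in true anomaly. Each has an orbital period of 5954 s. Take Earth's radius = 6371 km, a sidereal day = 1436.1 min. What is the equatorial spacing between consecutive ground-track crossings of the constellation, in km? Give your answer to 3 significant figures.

461 km

Single-satellite node shift = (5954.0/86166) × 360° = 24.88°.
With 6 satellites evenly phased, successive equator crossings are 24.88/6 = 4.146° apart.
That is 4.146 × 111.2 = 461 km at the equator.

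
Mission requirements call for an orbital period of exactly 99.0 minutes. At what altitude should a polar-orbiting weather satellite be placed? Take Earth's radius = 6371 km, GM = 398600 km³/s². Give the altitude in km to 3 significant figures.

718 km

T = 99.0 min = 5940.0 s.
From T = 2π√(a³/μ): a = (μ T²/4π²)^(1/3) = (398600 × 5940.0² / 4π²)^(1/3) = 7089 km.
Altitude h = a − R = 7089 − 6371 = 718 km.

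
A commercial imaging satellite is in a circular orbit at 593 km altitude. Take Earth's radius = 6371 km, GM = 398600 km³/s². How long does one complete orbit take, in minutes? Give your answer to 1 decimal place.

96.4 min

Semi-major axis a = 6371 + 593 = 6964 km. Period T = 2π√(a³/μ) = 2π√(6964³/398600) = 5783.6 s = 96.39 min.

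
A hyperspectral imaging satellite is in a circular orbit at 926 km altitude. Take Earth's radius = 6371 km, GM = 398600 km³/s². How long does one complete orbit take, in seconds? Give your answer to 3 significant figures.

6200 seconds

Semi-major axis a = 6371 + 926 = 7297 km. Period T = 2π√(a³/μ) = 2π√(7297³/398600) = 6203.4 s = 103.39 min.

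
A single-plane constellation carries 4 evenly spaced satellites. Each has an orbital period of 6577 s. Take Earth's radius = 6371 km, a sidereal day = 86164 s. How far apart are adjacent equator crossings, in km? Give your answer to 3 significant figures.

764 km

Single-satellite node shift = (6577.0/86164) × 360° = 27.48°.
With 4 satellites evenly phased, successive equator crossings are 27.48/4 = 6.870° apart.
That is 6.870 × 111.2 = 764 km at the equator.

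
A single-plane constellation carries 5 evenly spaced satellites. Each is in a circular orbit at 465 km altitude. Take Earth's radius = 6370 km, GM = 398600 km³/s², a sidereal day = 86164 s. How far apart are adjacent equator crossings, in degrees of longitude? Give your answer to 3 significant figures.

Semi-major axis a = 6370 + 465 = 6835 km. Period T = 2π√(a³/μ) = 2π√(6835³/398600) = 5623.7 s = 93.73 min.
Single-satellite node shift = (5623.7/86164) × 360° = 23.50°.
With 5 satellites evenly phased, successive equator crossings are 23.50/5 = 4.699° apart.

4.70°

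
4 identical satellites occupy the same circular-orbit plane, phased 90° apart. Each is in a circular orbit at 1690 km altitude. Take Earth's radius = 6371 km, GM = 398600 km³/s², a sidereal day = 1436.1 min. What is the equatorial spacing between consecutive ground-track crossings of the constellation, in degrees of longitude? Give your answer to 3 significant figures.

7.52°

Semi-major axis a = 6371 + 1690 = 8061 km. Period T = 2π√(a³/μ) = 2π√(8061³/398600) = 7202.7 s = 120.04 min.
Single-satellite node shift = (7202.7/86166) × 360° = 30.09°.
With 4 satellites evenly phased, successive equator crossings are 30.09/4 = 7.523° apart.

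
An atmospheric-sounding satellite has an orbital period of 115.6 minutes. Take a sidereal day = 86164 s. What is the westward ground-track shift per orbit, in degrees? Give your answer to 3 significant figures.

T = 115.6 min = 6936.0 s.
During one orbit Earth rotates (6936.0 / 86164) × 360° = 28.98°.

29.0°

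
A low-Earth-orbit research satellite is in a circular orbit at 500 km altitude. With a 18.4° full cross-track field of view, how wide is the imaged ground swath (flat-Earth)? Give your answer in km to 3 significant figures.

162 km

Half-angle = 18.4°/2 = 9.2°.
Swath width ≈ 2h·tan(θ/2) = 2 × 500 × tan(9.2°) = 162.0 km.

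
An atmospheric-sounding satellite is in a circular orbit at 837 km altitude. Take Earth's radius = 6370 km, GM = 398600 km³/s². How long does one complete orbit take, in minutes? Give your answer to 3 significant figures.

101 min

Semi-major axis a = 6370 + 837 = 7207 km. Period T = 2π√(a³/μ) = 2π√(7207³/398600) = 6089.0 s = 101.48 min.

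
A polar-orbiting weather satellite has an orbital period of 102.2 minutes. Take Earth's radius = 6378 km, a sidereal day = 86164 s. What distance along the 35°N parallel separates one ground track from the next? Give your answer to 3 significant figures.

2340 km

T = 102.2 min = 6132.0 s.
Node shift per orbit = (6132.0/86164) × 360° = 25.62°.
Equatorial spacing = 25.62 × 111.3 km/° = 2852 km.
At 35° latitude, spacing = 2852 × cos(35°) = 2336 km.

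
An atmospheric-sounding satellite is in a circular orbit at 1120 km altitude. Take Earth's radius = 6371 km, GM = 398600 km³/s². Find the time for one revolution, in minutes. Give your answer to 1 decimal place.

Semi-major axis a = 6371 + 1120 = 7491 km. Period T = 2π√(a³/μ) = 2π√(7491³/398600) = 6452.4 s = 107.54 min.

107.5 min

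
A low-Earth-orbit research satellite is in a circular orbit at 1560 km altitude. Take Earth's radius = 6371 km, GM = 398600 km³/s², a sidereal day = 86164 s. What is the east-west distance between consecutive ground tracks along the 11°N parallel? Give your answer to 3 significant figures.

Semi-major axis a = 6371 + 1560 = 7931 km. Period T = 2π√(a³/μ) = 2π√(7931³/398600) = 7029.2 s = 117.15 min.
Node shift per orbit = (7029.2/86164) × 360° = 29.37°.
Equatorial spacing = 29.37 × 111.2 km/° = 3266 km.
At 11° latitude, spacing = 3266 × cos(11°) = 3206 km.

3210 km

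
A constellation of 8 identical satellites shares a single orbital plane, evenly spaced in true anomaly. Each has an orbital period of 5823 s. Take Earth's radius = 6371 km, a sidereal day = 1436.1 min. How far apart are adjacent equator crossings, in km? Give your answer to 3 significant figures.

338 km

Single-satellite node shift = (5823.0/86166) × 360° = 24.33°.
With 8 satellites evenly phased, successive equator crossings are 24.33/8 = 3.041° apart.
That is 3.041 × 111.2 = 338 km at the equator.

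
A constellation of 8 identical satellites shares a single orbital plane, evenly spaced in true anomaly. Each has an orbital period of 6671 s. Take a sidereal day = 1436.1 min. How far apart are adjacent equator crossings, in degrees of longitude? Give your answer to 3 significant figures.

3.48°

Single-satellite node shift = (6671.0/86166) × 360° = 27.87°.
With 8 satellites evenly phased, successive equator crossings are 27.87/8 = 3.484° apart.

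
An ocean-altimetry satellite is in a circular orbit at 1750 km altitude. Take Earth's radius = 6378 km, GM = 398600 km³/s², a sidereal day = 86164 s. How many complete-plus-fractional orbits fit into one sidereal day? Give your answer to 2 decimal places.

Semi-major axis a = 6378 + 1750 = 8128 km. Period T = 2π√(a³/μ) = 2π√(8128³/398600) = 7292.7 s = 121.54 min.
Orbits per sidereal day = 86164 / 7292.7 = 11.815.

11.82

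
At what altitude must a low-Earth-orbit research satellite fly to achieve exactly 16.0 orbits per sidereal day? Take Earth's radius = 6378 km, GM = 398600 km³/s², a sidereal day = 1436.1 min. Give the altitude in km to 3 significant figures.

263 km

Required period T = 86166 / 16.0 = 5385.4 s.
From T = 2π√(a³/μ): a = (μ T²/4π²)^(1/3) = (398600 × 5385.4² / 4π²)^(1/3) = 6641 km.
Altitude h = a − R = 6641 − 6378 = 263 km.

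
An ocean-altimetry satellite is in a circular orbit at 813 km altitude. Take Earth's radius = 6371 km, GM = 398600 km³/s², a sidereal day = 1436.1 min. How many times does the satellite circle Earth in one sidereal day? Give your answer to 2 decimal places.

Semi-major axis a = 6371 + 813 = 7184 km. Period T = 2π√(a³/μ) = 2π√(7184³/398600) = 6059.8 s = 101.00 min.
Orbits per sidereal day = 86166 / 6059.8 = 14.219.

14.22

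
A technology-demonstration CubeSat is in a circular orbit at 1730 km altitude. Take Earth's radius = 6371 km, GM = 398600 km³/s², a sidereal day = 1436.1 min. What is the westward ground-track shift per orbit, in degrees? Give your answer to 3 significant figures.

30.3°

Semi-major axis a = 6371 + 1730 = 8101 km. Period T = 2π√(a³/μ) = 2π√(8101³/398600) = 7256.4 s = 120.94 min.
During one orbit Earth rotates (7256.4 / 86166) × 360° = 30.32°.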